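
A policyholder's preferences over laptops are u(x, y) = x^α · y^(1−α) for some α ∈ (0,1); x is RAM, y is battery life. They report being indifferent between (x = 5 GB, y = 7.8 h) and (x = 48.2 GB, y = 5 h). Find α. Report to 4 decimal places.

Indifference: 5^α · 7.8^(1−α) = 48.2^α · 5^(1−α).
Taking logs: α·ln 5 + (1−α)·ln 7.8 = α·ln 48.2 + (1−α)·ln 5, i.e. α·-2.2659211 = (1−α)·-0.4446858.
With A = -2.2659211 and B = -0.4446858: α·A = (1−α)·B, so α = B/(A+B) = -0.4446858/-2.7106069 ≈ 0.1641.

α ≈ 0.1641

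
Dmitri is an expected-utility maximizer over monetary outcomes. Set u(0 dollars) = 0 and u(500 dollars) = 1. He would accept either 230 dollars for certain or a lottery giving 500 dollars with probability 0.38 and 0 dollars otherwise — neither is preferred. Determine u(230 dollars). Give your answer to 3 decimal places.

0.380

u(230 dollars) equals the lottery's expected utility: 0.38·1 + 0.62·0 = 0.38.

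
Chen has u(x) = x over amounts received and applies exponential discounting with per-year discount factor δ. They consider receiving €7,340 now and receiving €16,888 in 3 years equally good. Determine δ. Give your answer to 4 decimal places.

The payoff in 3 years is discounted by δ^3, so u(7340) = δ^3·u(16888) and δ^3 = u(7340)/u(16888).
With u(x) = x: δ^3 = 7340/16888 = 0.43463.
Taking the cube root: δ = 0.43463^(1/3) ≈ 0.7575.

δ ≈ 0.7575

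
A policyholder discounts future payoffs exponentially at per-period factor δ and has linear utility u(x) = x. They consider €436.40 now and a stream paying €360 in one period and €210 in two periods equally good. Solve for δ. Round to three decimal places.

δ ≈ 0.820

Equating present values: 436.40 = 360δ + 210δ².
That is, 210δ² + 360δ − 436.40 = 0, a quadratic in δ.
δ = (−360 + √(360² + 4·210·436.40)) / (2·210) = (−360 + √496176.00) / 420 ≈ 0.820.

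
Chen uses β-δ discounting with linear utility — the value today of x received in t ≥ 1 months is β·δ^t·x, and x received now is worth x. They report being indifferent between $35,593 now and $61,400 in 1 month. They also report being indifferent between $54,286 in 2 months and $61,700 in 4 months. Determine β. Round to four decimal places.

β ≈ 0.6180

Both payoffs in the second observation are in the future, so β drops out: δ^2·54286 = δ^4·61700 ⇒ δ^2 = 54286/61700 = 0.87984, so δ = 0.93800.
The first indifference: 35593 = β·δ·61400, so β = 35593/(δ·61400) = 35593/(0.93800·61400) ≈ 0.6180.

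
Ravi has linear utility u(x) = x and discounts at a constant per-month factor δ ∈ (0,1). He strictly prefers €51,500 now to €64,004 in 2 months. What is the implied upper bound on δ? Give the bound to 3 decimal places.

δ < 0.897

Under u(x) = x this choice says 51500 > δ^2·64004.
Hence δ^2 < 51500/64004 = 0.80464, and x ↦ x^(1/2) is increasing on (0,∞).
δ < (51500/64004)^(1/2) ≈ 0.897.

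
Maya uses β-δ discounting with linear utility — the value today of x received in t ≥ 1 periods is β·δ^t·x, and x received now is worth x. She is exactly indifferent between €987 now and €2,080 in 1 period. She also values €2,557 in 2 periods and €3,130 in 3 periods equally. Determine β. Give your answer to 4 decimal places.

β ≈ 0.5809

From the later pair, β·δ^2·2557 = β·δ^3·3130; dividing through, δ = 2557/3130 = 0.81693.
Now use the now-vs-future pair: 987 = β·δ·2080 gives β = 987/(0.81693·2080) ≈ 0.5809.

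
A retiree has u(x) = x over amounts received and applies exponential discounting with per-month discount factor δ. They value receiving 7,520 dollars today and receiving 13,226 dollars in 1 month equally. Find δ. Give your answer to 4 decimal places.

The payoff in 1 month is discounted by δ, so u(7520) = δ·u(13226) and δ = u(7520)/u(13226).
With u(x) = x: δ = 7520/13226 = 0.56858.

δ ≈ 0.5686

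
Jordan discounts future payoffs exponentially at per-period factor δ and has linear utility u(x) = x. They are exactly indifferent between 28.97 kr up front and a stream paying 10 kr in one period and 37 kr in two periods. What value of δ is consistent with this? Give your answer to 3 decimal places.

The stream is worth 10δ + 37δ² today, so 10δ + 37δ² = 28.97.
So 37δ² + 10δ − 28.97 = 0.
The positive root is δ = [−10 + √(10² + 4·37·28.97)] / (2·37) = (−10 + 66.239)/74 ≈ 0.760.

δ ≈ 0.760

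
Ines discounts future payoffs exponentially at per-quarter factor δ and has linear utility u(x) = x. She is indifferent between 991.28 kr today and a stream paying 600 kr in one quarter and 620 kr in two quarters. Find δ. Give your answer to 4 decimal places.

The stream is worth 600δ + 620δ² today, so 600δ + 620δ² = 991.28.
That is, 620δ² + 600δ − 991.28 = 0, a quadratic in δ.
δ = (−600 + √(600² + 4·620·991.28)) / (2·620) = (−600 + √2818374.40) / 1240 ≈ 0.8700.

δ ≈ 0.8700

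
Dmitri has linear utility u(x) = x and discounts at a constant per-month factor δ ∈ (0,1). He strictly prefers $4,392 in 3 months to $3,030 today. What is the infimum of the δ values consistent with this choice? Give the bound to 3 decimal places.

δ > 0.884

Comparing present values: 3030 < δ^3·4392.
So δ^3 > 3030/4392 = 0.68989; taking the cube root of both positive sides preserves the inequality.
δ > (3030/4392)^(1/3) ≈ 0.884.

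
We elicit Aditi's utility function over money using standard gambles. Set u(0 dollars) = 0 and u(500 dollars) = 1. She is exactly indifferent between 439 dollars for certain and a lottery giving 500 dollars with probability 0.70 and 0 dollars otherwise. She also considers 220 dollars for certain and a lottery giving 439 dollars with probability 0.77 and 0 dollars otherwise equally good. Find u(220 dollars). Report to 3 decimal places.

From the first indifference, u(439 dollars) = 0.70·u(500 dollars) + 0.30·u(0 dollars) = 0.70·1 + 0.30·0 = 0.70.
Chaining: u(220 dollars) = 0.77·0.70 + 0.23·0.00 = 0.5390.

0.539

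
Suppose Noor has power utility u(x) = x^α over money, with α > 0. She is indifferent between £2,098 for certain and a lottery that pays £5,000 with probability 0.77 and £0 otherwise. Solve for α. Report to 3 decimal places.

α ≈ 0.301

EU(lottery) = 0.77·5000^α + 0.23·0 = 0.77·5000^α.
Setting u(2098) equal to that: 2098^α = 0.77·5000^α ⇒ (2098/5000)^α = 0.77.
Take logs: α = ln 0.77 / ln(2098/5000) ≈ 0.30095.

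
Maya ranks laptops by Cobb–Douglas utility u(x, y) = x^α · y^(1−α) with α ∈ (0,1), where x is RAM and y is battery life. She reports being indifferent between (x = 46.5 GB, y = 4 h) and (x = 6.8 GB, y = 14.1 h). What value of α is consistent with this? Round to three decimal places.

Indifference: 46.5^α · 4^(1−α) = 6.8^α · 14.1^(1−α).
(46.5/6.8)^α = (14.1/4)^(1−α); take logs: α·ln(46.5/6.8) = (1−α)·ln(14.1/4), i.e. α·1.922530 = (1−α)·1.259880.
So α/(1−α) = (1.259880)/(1.922530) = 0.655324, and α = 0.655324/1.655324 ≈ 0.396.

α ≈ 0.396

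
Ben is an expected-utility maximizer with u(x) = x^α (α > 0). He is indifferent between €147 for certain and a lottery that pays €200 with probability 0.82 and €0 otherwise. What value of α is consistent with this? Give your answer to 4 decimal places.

Since u(0) = 0, the lottery's EU is 0.82·200^α.
Setting u(147) equal to that: 147^α = 0.82·200^α ⇒ (147/200)^α = 0.82.
α = ln(0.82) / ln(147/200) = -0.1984509/-0.3078848 ≈ 0.6446.

α ≈ 0.6446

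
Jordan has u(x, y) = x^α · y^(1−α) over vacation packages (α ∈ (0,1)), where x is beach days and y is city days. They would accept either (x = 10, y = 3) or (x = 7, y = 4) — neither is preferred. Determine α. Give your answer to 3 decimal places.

The Cobb–Douglas utilities coincide, so 10^α·3^(1−α) = 7^α·4^(1−α).
(10/7)^α = (4/3)^(1−α); take logs: α·ln(10/7) = (1−α)·ln(4/3), i.e. α·0.356675 = (1−α)·0.287682.
Thus α·(0.644357) = 0.287682, so α = 0.287682/0.644357 ≈ 0.446.

α ≈ 0.446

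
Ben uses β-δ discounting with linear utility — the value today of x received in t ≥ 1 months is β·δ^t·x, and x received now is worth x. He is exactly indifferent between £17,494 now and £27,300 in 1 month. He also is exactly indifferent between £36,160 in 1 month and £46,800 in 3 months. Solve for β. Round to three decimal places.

Both payoffs in the second observation are in the future, so β drops out: δ^1·36160 = δ^3·46800 ⇒ δ^2 = 36160/46800 = 0.77265, so δ = 0.87900.
Now use the now-vs-future pair: 17494 = β·δ·27300 gives β = 17494/(0.87900·27300) ≈ 0.729.

β ≈ 0.729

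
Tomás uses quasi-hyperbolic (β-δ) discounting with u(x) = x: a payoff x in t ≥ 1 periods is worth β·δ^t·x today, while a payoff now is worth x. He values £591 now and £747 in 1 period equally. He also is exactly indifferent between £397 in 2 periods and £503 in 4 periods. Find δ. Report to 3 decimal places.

δ ≈ 0.888

Both payoffs in the second observation are in the future, so β drops out: δ^2·397 = δ^4·503 ⇒ δ^2 = 397/503 = 0.78926, so δ = 0.88841.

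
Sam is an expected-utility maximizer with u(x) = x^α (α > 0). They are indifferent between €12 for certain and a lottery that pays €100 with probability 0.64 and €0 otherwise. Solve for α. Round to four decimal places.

Since u(0) = 0, the lottery's EU is 0.64·100^α.
Equating: 12^α = 0.64·100^α, i.e. 0.1200^α = 0.64.
α = ln(0.64) / ln(12/100) = -0.4462871/-2.1202635 ≈ 0.2105.

α ≈ 0.2105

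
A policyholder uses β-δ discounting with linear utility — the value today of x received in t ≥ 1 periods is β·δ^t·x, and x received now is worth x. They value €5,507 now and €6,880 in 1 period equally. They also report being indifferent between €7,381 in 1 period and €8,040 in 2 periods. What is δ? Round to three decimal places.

δ ≈ 0.918

The second indifference involves only future payoffs, so β cancels: β·δ^1·7381 = β·δ^2·8040, giving δ = 7381/8040 = 0.91803.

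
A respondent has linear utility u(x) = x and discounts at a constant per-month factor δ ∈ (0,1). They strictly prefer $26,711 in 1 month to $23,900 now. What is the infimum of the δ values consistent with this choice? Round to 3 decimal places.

δ > 0.895

The preference means 23900 < δ·26711.
So δ > 23900/26711 = 0.89476.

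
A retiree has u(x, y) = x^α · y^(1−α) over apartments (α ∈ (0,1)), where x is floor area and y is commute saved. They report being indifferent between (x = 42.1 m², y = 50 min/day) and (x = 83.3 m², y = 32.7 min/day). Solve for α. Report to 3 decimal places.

The Cobb–Douglas utilities coincide, so 42.1^α·50^(1−α) = 83.3^α·32.7^(1−α).
Taking logs: α·ln 42.1 + (1−α)·ln 50 = α·ln 83.3 + (1−α)·ln 32.7, i.e. α·-0.682401 = (1−α)·-0.424648.
Thus α·(-1.107049) = -0.424648, so α = -0.424648/-1.107049 ≈ 0.384.

α ≈ 0.384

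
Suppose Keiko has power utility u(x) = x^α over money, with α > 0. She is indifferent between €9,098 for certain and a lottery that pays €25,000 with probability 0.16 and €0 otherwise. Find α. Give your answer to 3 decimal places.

α ≈ 1.813

The lottery's expected utility is 0.16·u(25000) + 0.84·u(0) = 0.16·25000^α (since u(0) = 0 for α > 0).
Indifference: 9098^α = 0.16·25000^α, so (9098/25000)^α = 0.16.
α = ln(0.16) / ln(9098/25000) = -1.832581/-1.010821 ≈ 1.813.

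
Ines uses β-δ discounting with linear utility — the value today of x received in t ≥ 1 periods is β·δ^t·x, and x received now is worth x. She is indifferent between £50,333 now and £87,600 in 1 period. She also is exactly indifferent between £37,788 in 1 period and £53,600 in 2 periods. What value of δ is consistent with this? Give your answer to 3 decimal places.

δ ≈ 0.705

Both payoffs in the second observation are in the future, so β drops out: δ^1·37788 = δ^2·53600 ⇒ δ = 37788/53600 = 0.70500.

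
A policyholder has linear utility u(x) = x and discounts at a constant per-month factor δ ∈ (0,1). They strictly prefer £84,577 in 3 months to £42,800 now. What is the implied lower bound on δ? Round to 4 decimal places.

δ > 0.7969

Under u(x) = x this choice says 42800 < δ^3·84577.
So δ^3 > 42800/84577 = 0.50605; taking the cube root of both positive sides preserves the inequality.
δ > 0.50605^(1/3) = 0.7969.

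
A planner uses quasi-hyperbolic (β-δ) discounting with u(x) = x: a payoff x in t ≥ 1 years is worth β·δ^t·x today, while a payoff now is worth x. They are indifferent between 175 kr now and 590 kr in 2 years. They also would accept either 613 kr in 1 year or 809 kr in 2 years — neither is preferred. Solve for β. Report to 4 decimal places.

β ≈ 0.5166

From the later pair, β·δ^1·613 = β·δ^2·809; dividing through, δ = 613/809 = 0.75773.
Now use the now-vs-future pair: 175 = β·δ^2·590 gives β = 175/(0.57415·590) ≈ 0.5166.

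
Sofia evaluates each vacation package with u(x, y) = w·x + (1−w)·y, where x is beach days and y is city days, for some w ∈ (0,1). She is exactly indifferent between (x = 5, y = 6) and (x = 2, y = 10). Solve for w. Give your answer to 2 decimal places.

w = 0.57

u(5,6) = u(2,10) means w·5 + (1−w)·6 = w·2 + (1−w)·10.
Rearranging, 3·w − 4·(1−w) = 0.
So w/(1−w) = 4/3 = 1.3333, giving w = 4/(3+4) = 0.57.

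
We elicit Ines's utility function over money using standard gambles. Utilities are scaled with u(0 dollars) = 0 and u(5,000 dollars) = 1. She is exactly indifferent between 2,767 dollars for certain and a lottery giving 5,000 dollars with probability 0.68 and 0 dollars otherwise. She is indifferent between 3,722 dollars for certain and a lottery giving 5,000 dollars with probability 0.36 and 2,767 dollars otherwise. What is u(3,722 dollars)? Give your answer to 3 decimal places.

0.795

First, u(2,767 dollars) = 0.68·u(5,000 dollars) + 0.32·u(0 dollars) = 0.68.
Chaining: u(3,722 dollars) = 0.36·1.00 + 0.64·0.68 = 0.7952.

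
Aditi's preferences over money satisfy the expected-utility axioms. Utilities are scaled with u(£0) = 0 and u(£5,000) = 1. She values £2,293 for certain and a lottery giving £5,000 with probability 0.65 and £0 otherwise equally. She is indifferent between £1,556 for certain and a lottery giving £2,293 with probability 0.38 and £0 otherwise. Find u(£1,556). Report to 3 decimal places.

From the first indifference, u(£2,293) = 0.65·u(£5,000) + 0.35·u(£0) = 0.65·1 + 0.35·0 = 0.65.
Chaining: u(£1,556) = 0.38·0.65 + 0.62·0.00 = 0.2470.

0.247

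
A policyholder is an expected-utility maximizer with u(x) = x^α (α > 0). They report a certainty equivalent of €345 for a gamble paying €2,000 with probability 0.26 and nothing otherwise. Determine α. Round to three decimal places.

The lottery's expected utility is 0.26·u(2000) + 0.74·u(0) = 0.26·2000^α (since u(0) = 0 for α > 0).
Setting u(345) equal to that: 345^α = 0.26·2000^α ⇒ (345/2000)^α = 0.26.
Take logs: α = ln 0.26 / ln(345/2000) ≈ 0.76653.

α ≈ 0.767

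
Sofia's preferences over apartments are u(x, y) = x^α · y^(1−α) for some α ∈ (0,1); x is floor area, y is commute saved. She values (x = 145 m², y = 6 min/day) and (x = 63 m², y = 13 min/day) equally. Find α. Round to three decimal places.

α ≈ 0.481

Set the two utilities equal: 145^α·6^(1−α) = 63^α·13^(1−α).
Taking logs: α·ln 145 + (1−α)·ln 6 = α·ln 63 + (1−α)·ln 13, i.e. α·0.833599 = (1−α)·0.773190.
Thus α·(1.606789) = 0.773190, so α = 0.773190/1.606789 ≈ 0.481.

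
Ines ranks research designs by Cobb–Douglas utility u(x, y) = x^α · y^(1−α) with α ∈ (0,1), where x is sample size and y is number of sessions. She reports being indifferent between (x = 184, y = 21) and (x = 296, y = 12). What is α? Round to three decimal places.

α ≈ 0.541

Indifference: 184^α · 21^(1−α) = 296^α · 12^(1−α).
(184/296)^α = (12/21)^(1−α); take logs: α·ln(184/296) = (1−α)·ln(12/21), i.e. α·-0.475424 = (1−α)·-0.559616.
Thus α·(-1.035040) = -0.559616, so α = -0.559616/-1.035040 ≈ 0.541.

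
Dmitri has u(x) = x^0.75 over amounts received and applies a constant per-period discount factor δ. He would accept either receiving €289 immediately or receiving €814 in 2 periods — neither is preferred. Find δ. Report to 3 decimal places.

δ ≈ 0.678

The payoff in 2 periods is discounted by δ^2, so u(289) = δ^2·u(814) and δ^2 = u(289)/u(814).
With u(x) = x^0.75: δ^2 = 289^0.75/814^0.75 = (289/814)^0.75 = 0.45994.
So δ = 0.45994^(1/2) ≈ 0.678.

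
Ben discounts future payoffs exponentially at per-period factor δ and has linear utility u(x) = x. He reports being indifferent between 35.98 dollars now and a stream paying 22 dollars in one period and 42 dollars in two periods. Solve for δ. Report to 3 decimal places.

Equating present values: 35.98 = 22δ + 42δ².
So 42δ² + 22δ − 35.98 = 0.
By the quadratic formula (taking the positive root), δ = (−22 + √6528.64) / 84 ≈ 0.700.

δ ≈ 0.700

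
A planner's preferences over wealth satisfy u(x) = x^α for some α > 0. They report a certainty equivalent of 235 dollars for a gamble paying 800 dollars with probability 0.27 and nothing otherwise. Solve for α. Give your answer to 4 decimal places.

The lottery's expected utility is 0.27·u(800) + 0.73·u(0) = 0.27·800^α (since u(0) = 0 for α > 0).
Setting u(235) equal to that: 235^α = 0.27·800^α ⇒ (235/800)^α = 0.27.
Take logs: α = ln 0.27 / ln(235/800) ≈ 1.068821.

α ≈ 1.0688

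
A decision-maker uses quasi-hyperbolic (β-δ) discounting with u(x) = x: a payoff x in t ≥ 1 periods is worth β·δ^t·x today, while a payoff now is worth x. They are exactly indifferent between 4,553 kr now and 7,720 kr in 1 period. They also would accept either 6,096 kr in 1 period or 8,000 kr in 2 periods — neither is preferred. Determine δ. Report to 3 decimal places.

From the later pair, β·δ^1·6096 = β·δ^2·8000; dividing through, δ = 6096/8000 = 0.76200.

δ ≈ 0.762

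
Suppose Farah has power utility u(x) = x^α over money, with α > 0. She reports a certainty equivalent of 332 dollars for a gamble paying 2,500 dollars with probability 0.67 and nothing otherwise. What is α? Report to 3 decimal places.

α ≈ 0.198

Since u(0) = 0, the lottery's EU is 0.67·2500^α.
Indifference: 332^α = 0.67·2500^α, so (332/2500)^α = 0.67.
α = ln(0.67) / ln(332/2500) = -0.400478/-2.018911 ≈ 0.198.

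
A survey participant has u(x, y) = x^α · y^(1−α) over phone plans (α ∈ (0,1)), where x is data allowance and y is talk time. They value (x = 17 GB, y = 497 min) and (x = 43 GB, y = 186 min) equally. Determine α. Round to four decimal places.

α ≈ 0.5144

Set the two utilities equal: 17^α·497^(1−α) = 43^α·186^(1−α).
(17/43)^α = (186/497)^(1−α); take logs: α·ln(17/43) = (1−α)·ln(186/497), i.e. α·-0.9279868 = (1−α)·-0.9828434.
With A = -0.9279868 and B = -0.9828434: α·A = (1−α)·B, so α = B/(A+B) = -0.9828434/-1.9108302 ≈ 0.5144.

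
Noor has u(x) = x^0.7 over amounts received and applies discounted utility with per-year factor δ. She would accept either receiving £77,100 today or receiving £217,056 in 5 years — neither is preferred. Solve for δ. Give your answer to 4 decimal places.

Equating discounted utilities: u(77100) = δ^5·u(217056) ⇒ δ^5 = u(77100)/u(217056).
Since u(x) = x^0.7, δ^5 = (77100/217056)^0.7 = 0.35521^0.7 = 0.48455.
So δ = 0.48455^(1/5) ≈ 0.8651.

δ ≈ 0.8651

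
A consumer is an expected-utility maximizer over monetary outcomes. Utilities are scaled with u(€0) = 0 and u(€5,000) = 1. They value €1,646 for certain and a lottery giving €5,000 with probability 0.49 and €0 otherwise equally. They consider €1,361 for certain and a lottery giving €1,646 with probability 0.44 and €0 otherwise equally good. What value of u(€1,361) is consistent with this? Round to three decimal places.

First, u(€1,646) = 0.49·u(€5,000) + 0.51·u(€0) = 0.49.
The second indifference gives u(€1,361) = 0.44·u(€1,646) + 0.56·u(€0) = 0.44·0.49 + 0.56·0.00 = 0.2156.

0.216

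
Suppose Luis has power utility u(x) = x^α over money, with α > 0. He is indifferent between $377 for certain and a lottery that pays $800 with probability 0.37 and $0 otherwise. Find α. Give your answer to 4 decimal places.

Since u(0) = 0, the lottery's EU is 0.37·800^α.
Equating: 377^α = 0.37·800^α, i.e. 0.4713^α = 0.37.
Take logs: α = ln 0.37 / ln(377/800) ≈ 1.321500.

α ≈ 1.3215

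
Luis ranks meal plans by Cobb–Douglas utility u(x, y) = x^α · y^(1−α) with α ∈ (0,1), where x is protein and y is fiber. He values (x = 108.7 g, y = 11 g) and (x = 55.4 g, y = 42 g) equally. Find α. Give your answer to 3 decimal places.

Indifference: 108.7^α · 11^(1−α) = 55.4^α · 42^(1−α).
Taking logs: α·ln 108.7 + (1−α)·ln 11 = α·ln 55.4 + (1−α)·ln 42, i.e. α·0.674012 = (1−α)·1.339774.
Thus α·(2.013786) = 1.339774, so α = 1.339774/2.013786 ≈ 0.665.

α ≈ 0.665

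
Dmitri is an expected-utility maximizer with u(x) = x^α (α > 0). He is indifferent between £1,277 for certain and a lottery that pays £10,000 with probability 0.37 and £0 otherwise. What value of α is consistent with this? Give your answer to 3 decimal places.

The lottery's expected utility is 0.37·u(10000) + 0.63·u(0) = 0.37·10000^α (since u(0) = 0 for α > 0).
Indifference: 1277^α = 0.37·10000^α, so (1277/10000)^α = 0.37.
α = ln(0.37) / ln(1277/10000) = -0.994252/-2.058072 ≈ 0.483.

α ≈ 0.483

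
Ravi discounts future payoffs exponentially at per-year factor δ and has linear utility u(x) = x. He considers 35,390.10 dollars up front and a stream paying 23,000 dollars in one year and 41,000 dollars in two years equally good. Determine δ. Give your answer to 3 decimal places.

Present value of the stream is 23000·δ + 41000·δ². Indifference gives 23000δ + 41000δ² = 35390.10.
So 41000δ² + 23000δ − 35390.10 = 0.
δ = (−23000 + √(23000² + 4·41000·35390.10)) / (2·41000) = (−23000 + √6332976400.00) / 82000 ≈ 0.690.

δ ≈ 0.690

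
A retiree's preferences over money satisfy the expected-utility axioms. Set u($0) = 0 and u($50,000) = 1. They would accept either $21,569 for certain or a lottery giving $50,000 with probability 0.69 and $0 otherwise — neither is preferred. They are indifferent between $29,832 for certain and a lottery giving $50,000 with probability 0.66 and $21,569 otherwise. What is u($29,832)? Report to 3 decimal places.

From the first indifference, u($21,569) = 0.69·u($50,000) + 0.31·u($0) = 0.69·1 + 0.31·0 = 0.69.
Then u($29,832) = 0.66·u($50,000) + 0.34·u($21,569) = 0.66·1.00 + 0.34·0.69 = 0.8946.

0.895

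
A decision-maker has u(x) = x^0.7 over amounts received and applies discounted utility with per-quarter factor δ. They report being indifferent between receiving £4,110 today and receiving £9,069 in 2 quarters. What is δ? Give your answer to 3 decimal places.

The payoff in 2 quarters is discounted by δ^2, so u(4110) = δ^2·u(9069) and δ^2 = u(4110)/u(9069).
Since u(x) = x^0.7, δ^2 = (4110/9069)^0.7 = 0.45319^0.7 = 0.57464.
So δ = 0.57464^(1/2) ≈ 0.758.

δ ≈ 0.758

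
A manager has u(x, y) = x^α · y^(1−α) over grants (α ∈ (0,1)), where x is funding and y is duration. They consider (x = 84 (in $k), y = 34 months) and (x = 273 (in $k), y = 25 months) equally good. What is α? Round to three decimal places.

The Cobb–Douglas utilities coincide, so 84^α·34^(1−α) = 273^α·25^(1−α).
Taking logs: α·ln 84 + (1−α)·ln 34 = α·ln 273 + (1−α)·ln 25, i.e. α·-1.178655 = (1−α)·-0.307485.
Thus α·(-1.486140) = -0.307485, so α = -0.307485/-1.486140 ≈ 0.207.

α ≈ 0.207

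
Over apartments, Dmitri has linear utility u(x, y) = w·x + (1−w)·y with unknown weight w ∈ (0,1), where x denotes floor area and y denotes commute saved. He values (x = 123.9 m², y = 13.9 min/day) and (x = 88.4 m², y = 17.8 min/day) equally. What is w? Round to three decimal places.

Indifference: w·123.9 + (1−w)·13.9 = w·88.4 + (1−w)·17.8.
Rearranging, 35.5·w − 3.9·(1−w) = 0.
So w/(1−w) = 3.9/35.5 = 0.1099, giving w = 3.9/(35.5+3.9) = 0.099.

w = 0.099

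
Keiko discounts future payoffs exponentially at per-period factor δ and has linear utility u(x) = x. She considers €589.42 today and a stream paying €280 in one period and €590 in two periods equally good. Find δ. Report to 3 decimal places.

Present value of the stream is 280·δ + 590·δ². Indifference gives 280δ + 590δ² = 589.42.
That is, 590δ² + 280δ − 589.42 = 0, a quadratic in δ.
δ = (−280 + √(280² + 4·590·589.42)) / (2·590) = (−280 + √1469431.20) / 1180 ≈ 0.790.

δ ≈ 0.790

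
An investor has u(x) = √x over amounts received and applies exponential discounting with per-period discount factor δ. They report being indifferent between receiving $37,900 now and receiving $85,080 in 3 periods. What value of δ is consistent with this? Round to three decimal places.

δ ≈ 0.874

Indifference means u(37900) = δ^3 · u(85080), so δ^3 = u(37900)/u(85080).
With u(x) = √x: δ^3 = √37900/√85080 = √(37900/85080) = 0.66743.
Taking the cube root: δ = 0.66743^(1/3) ≈ 0.874.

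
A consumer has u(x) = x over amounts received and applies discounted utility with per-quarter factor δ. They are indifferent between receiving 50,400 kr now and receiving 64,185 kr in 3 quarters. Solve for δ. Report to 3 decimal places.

δ ≈ 0.923

Indifference means u(50400) = δ^3 · u(64185), so δ^3 = u(50400)/u(64185).
With u(x) = x: δ^3 = 50400/64185 = 0.78523.
Hence δ = (0.78523)^(1/3) = 0.92257.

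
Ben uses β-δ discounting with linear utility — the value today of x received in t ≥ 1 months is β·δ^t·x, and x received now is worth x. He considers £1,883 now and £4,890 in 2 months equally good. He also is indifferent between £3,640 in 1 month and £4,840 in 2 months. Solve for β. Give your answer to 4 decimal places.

From the later pair, β·δ^1·3640 = β·δ^2·4840; dividing through, δ = 3640/4840 = 0.75207.
The first indifference: 1883 = β·δ^2·4890, so β = 1883/(δ^2·4890) = 1883/(0.56560·4890) ≈ 0.6808.

β ≈ 0.6808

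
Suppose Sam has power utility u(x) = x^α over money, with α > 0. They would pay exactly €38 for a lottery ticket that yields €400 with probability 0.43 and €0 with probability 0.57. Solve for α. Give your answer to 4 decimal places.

α ≈ 0.3585

The lottery's expected utility is 0.43·u(400) + 0.57·u(0) = 0.43·400^α (since u(0) = 0 for α > 0).
Indifference: 38^α = 0.43·400^α, so (38/400)^α = 0.43.
α = ln(0.43) / ln(38/400) = -0.8439701/-2.3538784 ≈ 0.3585.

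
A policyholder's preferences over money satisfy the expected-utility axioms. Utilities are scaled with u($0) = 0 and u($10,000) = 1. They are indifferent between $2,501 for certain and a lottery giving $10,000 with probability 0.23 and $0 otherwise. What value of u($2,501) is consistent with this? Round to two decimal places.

The indifference gives u($2,501) = 0.23·u($10,000) + 0.77·u($0) = 0.23·1 + 0.77·0 = 0.23.

0.23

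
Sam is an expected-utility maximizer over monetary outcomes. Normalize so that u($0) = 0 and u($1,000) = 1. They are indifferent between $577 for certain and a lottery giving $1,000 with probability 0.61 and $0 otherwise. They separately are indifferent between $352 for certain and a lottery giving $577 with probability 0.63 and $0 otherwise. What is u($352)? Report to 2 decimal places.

0.38

The first gamble pins u($577): it must equal 0.61·1 + 0.39·0 = 0.61.
The second indifference gives u($352) = 0.63·u($577) + 0.37·u($0) = 0.63·0.61 + 0.37·0.00 = 0.3843.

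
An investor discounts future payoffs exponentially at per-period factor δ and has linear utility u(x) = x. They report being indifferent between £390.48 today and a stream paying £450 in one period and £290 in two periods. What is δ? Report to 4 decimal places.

Present value of the stream is 450·δ + 290·δ². Indifference gives 450δ + 290δ² = 390.48.
That is, 290δ² + 450δ − 390.48 = 0, a quadratic in δ.
δ = (−450 + √(450² + 4·290·390.48)) / (2·290) = (−450 + √655456.80) / 580 ≈ 0.6200.

δ ≈ 0.6200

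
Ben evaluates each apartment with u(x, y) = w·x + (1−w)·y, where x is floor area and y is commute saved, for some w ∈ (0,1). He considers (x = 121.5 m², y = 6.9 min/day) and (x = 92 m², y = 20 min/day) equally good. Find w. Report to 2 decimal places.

w = 0.31

Equating utilities: w·121.5 + (1−w)·6.9 = w·92 + (1−w)·20.
w·(121.5−92) = (1−w)·(20−6.9), i.e. w·29.5 = (1−w)·13.1.
The marginal rate of substitution is 13.1/29.5, so w = 13.1/(29.5+13.1) = 0.31.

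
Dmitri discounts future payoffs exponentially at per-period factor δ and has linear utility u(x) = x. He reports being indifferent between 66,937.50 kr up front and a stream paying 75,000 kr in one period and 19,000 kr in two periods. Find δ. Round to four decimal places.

δ ≈ 0.7500

Present value of the stream is 75000·δ + 19000·δ². Indifference gives 75000δ + 19000δ² = 66937.50.
Rearranged: 19000δ² + 75000δ − 66937.50 = 0.
δ = (−75000 + √(75000² + 4·19000·66937.50)) / (2·19000) = (−75000 + √10712250000.00) / 38000 ≈ 0.7500.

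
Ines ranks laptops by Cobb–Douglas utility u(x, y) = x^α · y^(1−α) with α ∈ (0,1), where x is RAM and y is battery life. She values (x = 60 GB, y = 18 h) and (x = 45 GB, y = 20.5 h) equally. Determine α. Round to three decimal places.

Set the two utilities equal: 60^α·18^(1−α) = 45^α·20.5^(1−α).
(60/45)^α = (20.5/18)^(1−α); take logs: α·ln(60/45) = (1−α)·ln(20.5/18), i.e. α·0.287682 = (1−α)·0.130053.
So α/(1−α) = (0.130053)/(0.287682) = 0.452072, and α = 0.452072/1.452072 ≈ 0.311.

α ≈ 0.311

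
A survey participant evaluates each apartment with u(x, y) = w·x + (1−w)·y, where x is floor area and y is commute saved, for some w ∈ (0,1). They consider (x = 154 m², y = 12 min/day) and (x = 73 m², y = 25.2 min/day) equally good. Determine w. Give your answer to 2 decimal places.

u(154,12) = u(73,25.2) means w·154 + (1−w)·12 = w·73 + (1−w)·25.2.
Collecting terms: w·81 = (1−w)·13.2.
So w/(1−w) = 13.2/81 = 0.1630, giving w = 13.2/(81+13.2) = 0.14.

w = 0.14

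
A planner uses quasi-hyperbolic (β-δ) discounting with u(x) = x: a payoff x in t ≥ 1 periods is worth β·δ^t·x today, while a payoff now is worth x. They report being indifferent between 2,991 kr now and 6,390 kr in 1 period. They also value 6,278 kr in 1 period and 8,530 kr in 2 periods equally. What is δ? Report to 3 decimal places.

Both payoffs in the second observation are in the future, so β drops out: δ^1·6278 = δ^2·8530 ⇒ δ = 6278/8530 = 0.73599.

δ ≈ 0.736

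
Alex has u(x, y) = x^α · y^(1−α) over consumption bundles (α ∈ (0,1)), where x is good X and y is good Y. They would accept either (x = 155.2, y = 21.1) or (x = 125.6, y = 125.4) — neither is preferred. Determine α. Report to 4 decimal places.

α ≈ 0.8939

Indifference: 155.2^α · 21.1^(1−α) = 125.6^α · 125.4^(1−α).
(155.2/125.6)^α = (125.4/21.1)^(1−α); take logs: α·ln(155.2/125.6) = (1−α)·ln(125.4/21.1), i.e. α·0.2116124 = (1−α)·1.7822356.
With A = 0.2116124 and B = 1.7822356: α·A = (1−α)·B, so α = B/(A+B) = 1.7822356/1.9938480 ≈ 0.8939.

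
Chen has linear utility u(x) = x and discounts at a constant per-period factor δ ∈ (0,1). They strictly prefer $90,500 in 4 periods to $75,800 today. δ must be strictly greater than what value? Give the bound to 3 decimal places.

The preference means 75800 < δ^4·90500.
Dividing by 90500: δ^4 > 0.83757. Both sides are positive, so the 4th root keeps the direction.
δ > (75800/90500)^(1/4) ≈ 0.957.

δ > 0.957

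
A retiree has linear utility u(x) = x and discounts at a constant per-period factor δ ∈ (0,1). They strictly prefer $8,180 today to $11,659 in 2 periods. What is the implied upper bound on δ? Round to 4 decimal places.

The preference means 8180 > δ^2·11659.
So δ^2 < 8180/11659 = 0.70160; taking the square root of both positive sides preserves the inequality.
δ < (8180/11659)^(1/2) ≈ 0.8376.

δ < 0.8376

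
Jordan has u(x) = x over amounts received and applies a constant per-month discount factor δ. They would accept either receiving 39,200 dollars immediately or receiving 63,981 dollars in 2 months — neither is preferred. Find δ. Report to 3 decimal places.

δ ≈ 0.783

The payoff in 2 months is discounted by δ^2, so u(39200) = δ^2·u(63981) and δ^2 = u(39200)/u(63981).
With u(x) = x: δ^2 = 39200/63981 = 0.61268.
Taking the square root: δ = 0.61268^(1/2) ≈ 0.783.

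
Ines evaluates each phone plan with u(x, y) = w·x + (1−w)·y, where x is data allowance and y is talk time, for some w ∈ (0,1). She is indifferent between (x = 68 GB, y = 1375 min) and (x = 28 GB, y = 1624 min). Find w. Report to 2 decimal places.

u(68,1375) = u(28,1624) means w·68 + (1−w)·1375 = w·28 + (1−w)·1624.
Rearranging, 40·w − 249·(1−w) = 0.
So w/(1−w) = 249/40 = 6.2250, giving w = 249/(40+249) = 0.86.

w = 0.86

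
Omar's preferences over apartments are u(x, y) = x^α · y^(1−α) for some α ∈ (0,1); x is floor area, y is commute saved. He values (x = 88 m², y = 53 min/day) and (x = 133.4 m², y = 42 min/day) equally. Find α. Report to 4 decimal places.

α ≈ 0.3586

Set the two utilities equal: 88^α·53^(1−α) = 133.4^α·42^(1−α).
(88/133.4)^α = (42/53)^(1−α); take logs: α·ln(88/133.4) = (1−α)·ln(42/53), i.e. α·-0.4160153 = (1−α)·-0.2326223.
So α/(1−α) = (-0.2326223)/(-0.4160153) = 0.5591677, and α = 0.5591677/1.5591677 ≈ 0.3586.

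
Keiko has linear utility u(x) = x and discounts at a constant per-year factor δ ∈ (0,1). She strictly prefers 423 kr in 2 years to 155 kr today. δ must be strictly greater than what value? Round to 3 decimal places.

δ > 0.605

The preference means 155 < δ^2·423.
Hence δ^2 > 155/423 = 0.36643, and x ↦ x^(1/2) is increasing on (0,∞).
δ > 0.36643^(1/2) = 0.605.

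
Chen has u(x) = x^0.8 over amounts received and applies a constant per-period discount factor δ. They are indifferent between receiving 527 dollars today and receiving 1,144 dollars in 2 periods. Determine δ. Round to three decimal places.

Equating discounted utilities: u(527) = δ^2·u(1144) ⇒ δ^2 = u(527)/u(1144).
With u(x) = x^0.8: δ^2 = 527^0.8/1144^0.8 = (527/1144)^0.8 = 0.53791.
Hence δ = (0.53791)^(1/2) = 0.73342.

δ ≈ 0.733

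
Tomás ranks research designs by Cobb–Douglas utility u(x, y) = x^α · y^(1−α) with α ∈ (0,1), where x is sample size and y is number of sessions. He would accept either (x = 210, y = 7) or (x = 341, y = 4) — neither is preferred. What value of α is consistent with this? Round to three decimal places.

Set the two utilities equal: 210^α·7^(1−α) = 341^α·4^(1−α).
Taking logs: α·ln 210 + (1−α)·ln 7 = α·ln 341 + (1−α)·ln 4, i.e. α·-0.484775 = (1−α)·-0.559616.
So α/(1−α) = (-0.559616)/(-0.484775) = 1.154383, and α = 1.154383/2.154383 ≈ 0.536.

α ≈ 0.536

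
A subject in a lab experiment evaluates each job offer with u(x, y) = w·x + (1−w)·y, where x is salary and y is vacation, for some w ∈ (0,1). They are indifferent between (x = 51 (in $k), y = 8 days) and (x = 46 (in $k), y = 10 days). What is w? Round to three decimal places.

u(51,8) = u(46,10) means w·51 + (1−w)·8 = w·46 + (1−w)·10.
Collecting terms: w·5 = (1−w)·2.
Hence w = 2/(5+2) = 2/7 = 0.286.

w = 0.286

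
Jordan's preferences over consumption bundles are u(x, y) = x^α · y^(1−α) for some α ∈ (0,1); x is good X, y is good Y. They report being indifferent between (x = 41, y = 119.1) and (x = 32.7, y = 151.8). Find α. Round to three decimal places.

The Cobb–Douglas utilities coincide, so 41^α·119.1^(1−α) = 32.7^α·151.8^(1−α).
Taking logs: α·ln 41 + (1−α)·ln 119.1 = α·ln 32.7 + (1−α)·ln 151.8, i.e. α·0.226197 = (1−α)·0.242600.
Thus α·(0.468797) = 0.242600, so α = 0.242600/0.468797 ≈ 0.517.

α ≈ 0.517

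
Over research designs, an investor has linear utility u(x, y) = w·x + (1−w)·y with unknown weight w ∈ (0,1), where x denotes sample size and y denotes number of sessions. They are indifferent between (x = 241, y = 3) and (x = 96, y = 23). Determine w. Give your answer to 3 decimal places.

w = 0.121

Indifference: w·241 + (1−w)·3 = w·96 + (1−w)·23.
Collecting terms: w·145 = (1−w)·20.
The marginal rate of substitution is 20/145, so w = 20/(145+20) = 0.121.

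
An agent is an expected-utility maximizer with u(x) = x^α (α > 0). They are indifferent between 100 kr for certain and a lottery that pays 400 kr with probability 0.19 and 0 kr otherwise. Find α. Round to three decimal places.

EU(lottery) = 0.19·400^α + 0.81·0 = 0.19·400^α.
Indifference: 100^α = 0.19·400^α, so (100/400)^α = 0.19.
Take logs: α = ln 0.19 / ln(100/400) ≈ 1.19796.

α ≈ 1.198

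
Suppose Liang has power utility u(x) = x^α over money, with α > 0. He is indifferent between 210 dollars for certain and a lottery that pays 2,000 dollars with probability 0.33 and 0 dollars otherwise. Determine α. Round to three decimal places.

α ≈ 0.492

Since u(0) = 0, the lottery's EU is 0.33·2000^α.
Setting u(210) equal to that: 210^α = 0.33·2000^α ⇒ (210/2000)^α = 0.33.
Taking logs: α·ln(210/2000) = ln(0.33), so α = -1.108663 / -2.253795 ≈ 0.492.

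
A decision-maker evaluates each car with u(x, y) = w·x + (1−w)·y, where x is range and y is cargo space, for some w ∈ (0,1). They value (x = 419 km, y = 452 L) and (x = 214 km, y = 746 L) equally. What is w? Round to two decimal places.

Equating utilities: w·419 + (1−w)·452 = w·214 + (1−w)·746.
Collecting terms: w·205 = (1−w)·294.
Hence w = 294/(205+294) = 294/499 = 0.59.

w = 0.59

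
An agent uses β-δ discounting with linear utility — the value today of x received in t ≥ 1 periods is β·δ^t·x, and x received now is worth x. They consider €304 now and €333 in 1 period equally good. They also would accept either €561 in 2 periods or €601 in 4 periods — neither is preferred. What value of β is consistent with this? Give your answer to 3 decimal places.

From the later pair, β·δ^2·561 = β·δ^4·601; dividing through, δ^2 = 561/601 = 0.93344, so δ = 0.96615.
The first indifference: 304 = β·δ·333, so β = 304/(δ·333) = 304/(0.96615·333) ≈ 0.945.

β ≈ 0.945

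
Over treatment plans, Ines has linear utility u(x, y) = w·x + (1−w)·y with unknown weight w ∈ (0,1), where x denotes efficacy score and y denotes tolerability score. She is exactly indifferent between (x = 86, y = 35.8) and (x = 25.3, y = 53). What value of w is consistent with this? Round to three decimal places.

w = 0.221

Indifference: w·86 + (1−w)·35.8 = w·25.3 + (1−w)·53.
Collecting terms: w·60.7 = (1−w)·17.2.
The marginal rate of substitution is 17.2/60.7, so w = 17.2/(60.7+17.2) = 0.221.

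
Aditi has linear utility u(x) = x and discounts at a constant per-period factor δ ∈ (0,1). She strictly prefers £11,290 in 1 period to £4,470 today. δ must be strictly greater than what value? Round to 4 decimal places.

δ > 0.3959

Under u(x) = x this choice says 4470 < δ·11290.
So δ > 4470/11290 = 0.39593.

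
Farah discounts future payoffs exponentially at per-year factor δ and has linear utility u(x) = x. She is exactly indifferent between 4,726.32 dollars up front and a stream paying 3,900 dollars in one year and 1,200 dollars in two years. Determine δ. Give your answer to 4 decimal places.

δ ≈ 0.9400

Present value of the stream is 3900·δ + 1200·δ². Indifference gives 3900δ + 1200δ² = 4726.32.
So 1200δ² + 3900δ − 4726.32 = 0.
δ = (−3900 + √(3900² + 4·1200·4726.32)) / (2·1200) = (−3900 + √37896336.00) / 2400 ≈ 0.9400.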